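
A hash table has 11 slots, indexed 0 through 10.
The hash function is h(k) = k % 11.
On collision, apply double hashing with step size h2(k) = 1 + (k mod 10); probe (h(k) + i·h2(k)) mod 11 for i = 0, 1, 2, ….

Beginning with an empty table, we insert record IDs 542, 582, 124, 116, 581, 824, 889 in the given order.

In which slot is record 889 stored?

7

542 hashes to 3; slot 3 is free -> place at 3.
582 hashes to 10; slot 10 is free -> place at 10.
124 hashes to 3, h2=5; 3 taken -> place at 8.
116 hashes to 6; slot 6 is free -> place at 6.
581 hashes to 9; slot 9 is free -> place at 9.
824 hashes to 10, h2=5; 10 taken -> place at 4.
889 hashes to 9, h2=10; 9,8 taken -> place at 7.
Table: [-, -, -, 542, 824, -, 116, 889, 124, 581, 582]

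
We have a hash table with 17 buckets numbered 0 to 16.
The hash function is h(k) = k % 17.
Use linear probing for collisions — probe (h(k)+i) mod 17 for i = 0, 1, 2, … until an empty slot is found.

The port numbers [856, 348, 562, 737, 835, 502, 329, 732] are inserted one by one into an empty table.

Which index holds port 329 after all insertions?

856: h=6 → slot 6
348: h=8 → slot 8
562: h=1 → slot 1
737: h=6, probe 6,7 → slot 7
835: h=2 → slot 2
502: h=9 → slot 9
329: h=6, probe 6,7,8,9,10 → slot 10
732: h=1, probe 1,2,3 → slot 3
Table: [-, 562, 835, 732, -, -, 856, 737, 348, 502, 329, -, -, -, -, -, -]

10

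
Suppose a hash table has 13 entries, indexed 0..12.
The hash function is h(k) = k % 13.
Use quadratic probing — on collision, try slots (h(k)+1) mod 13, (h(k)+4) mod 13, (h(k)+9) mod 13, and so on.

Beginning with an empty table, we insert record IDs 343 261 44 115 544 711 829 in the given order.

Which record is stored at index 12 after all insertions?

544

343: h=5 → slot 5
261: h=1 → slot 1
44: h=5, probe 5,6 → slot 6
115: h=11 → slot 11
544: h=11, probe 11,12 → slot 12
711: h=9 → slot 9
829: h=10 → slot 10
Table: [∅, 261, ∅, ∅, ∅, 343, 44, ∅, ∅, 711, 829, 115, 544]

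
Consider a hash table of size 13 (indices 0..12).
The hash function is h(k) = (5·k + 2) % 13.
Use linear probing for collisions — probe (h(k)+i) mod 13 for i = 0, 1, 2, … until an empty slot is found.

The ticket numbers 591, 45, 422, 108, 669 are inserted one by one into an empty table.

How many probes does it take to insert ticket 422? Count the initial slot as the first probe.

3

591: h=6 -> slot 6
45: h=6, probe 6,7 -> slot 7
422: h=6, probe 6,7,8 -> slot 8
108: h=9 -> slot 9
669: h=6, probe 6,7,8,9,10 -> slot 10
Table: [_, _, _, _, _, _, 591, 45, 422, 108, 669, _, _]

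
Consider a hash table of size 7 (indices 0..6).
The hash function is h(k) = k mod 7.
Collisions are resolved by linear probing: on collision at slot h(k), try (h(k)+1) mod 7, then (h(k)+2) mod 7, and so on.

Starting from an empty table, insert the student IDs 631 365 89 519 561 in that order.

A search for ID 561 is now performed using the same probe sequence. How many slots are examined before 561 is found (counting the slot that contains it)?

Insert 631: h=1, slot 1 empty → index 1.
Insert 365: h=1, slot 1 occupied → index 2.
Insert 89: h=5, slot 5 empty → index 5.
Insert 519: h=1, slots 1,2 occupied → index 3.
Insert 561: h=1, slots 1,2,3 occupied → index 4.
Table: [-, 631, 365, 519, 561, 89, -]
Lookup 561: h=1, probe 1,2,3,4 → found at 4.

4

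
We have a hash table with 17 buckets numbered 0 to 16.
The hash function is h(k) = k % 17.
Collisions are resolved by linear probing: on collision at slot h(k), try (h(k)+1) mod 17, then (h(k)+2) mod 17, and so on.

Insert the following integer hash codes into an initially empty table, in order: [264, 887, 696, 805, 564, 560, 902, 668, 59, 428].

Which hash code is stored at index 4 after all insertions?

264 hashes to 9; slot 9 is free → place at 9.
887 hashes to 3; slot 3 is free → place at 3.
696 hashes to 16; slot 16 is free → place at 16.
805 hashes to 6; slot 6 is free → place at 6.
564 hashes to 3; 3 taken → place at 4.
560 hashes to 16; 16 taken → place at 0.
902 hashes to 1; slot 1 is free → place at 1.
668 hashes to 5; slot 5 is free → place at 5.
59 hashes to 8; slot 8 is free → place at 8.
428 hashes to 3; 3,4,5,6 taken → place at 7.
Table: [560, 902, —, 887, 564, 668, 805, 428, 59, 264, —, —, —, —, —, —, 696]

564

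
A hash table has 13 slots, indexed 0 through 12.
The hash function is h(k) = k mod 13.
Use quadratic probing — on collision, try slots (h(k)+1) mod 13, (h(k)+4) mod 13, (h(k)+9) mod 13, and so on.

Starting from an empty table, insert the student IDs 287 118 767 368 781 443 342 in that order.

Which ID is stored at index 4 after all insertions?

287 hashes to 1; slot 1 is free → place at 1.
118 hashes to 1; 1 taken → place at 2.
767 hashes to 0; slot 0 is free → place at 0.
368 hashes to 4; slot 4 is free → place at 4.
781 hashes to 1; 1,2 taken → place at 5.
443 hashes to 1; 1,2,5 taken → place at 10.
342 hashes to 4; 4,5 taken → place at 8.
Table: [767, 287, 118, -, 368, 781, -, -, 342, -, 443, -, -]

368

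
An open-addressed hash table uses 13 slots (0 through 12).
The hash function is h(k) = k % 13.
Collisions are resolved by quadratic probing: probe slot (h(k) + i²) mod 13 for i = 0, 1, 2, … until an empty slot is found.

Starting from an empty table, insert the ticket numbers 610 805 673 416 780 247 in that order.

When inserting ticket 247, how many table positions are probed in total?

4

610: h=12 → slot 12
805: h=12, probe 12,0 → slot 0
673: h=10 → slot 10
416: h=0, probe 0,1 → slot 1
780: h=0, probe 0,1,4 → slot 4
247: h=0, probe 0,1,4,9 → slot 9
Table: [805, 416, -, -, 780, -, -, -, -, 247, 673, -, 610]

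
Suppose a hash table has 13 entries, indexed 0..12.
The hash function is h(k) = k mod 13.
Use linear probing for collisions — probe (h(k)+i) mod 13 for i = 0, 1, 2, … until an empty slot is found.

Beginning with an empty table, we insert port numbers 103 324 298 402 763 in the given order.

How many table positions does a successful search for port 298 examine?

3

Insert 103: h=12, slot 12 empty -> index 12.
Insert 324: h=12, slot 12 occupied -> index 0.
Insert 298: h=12, slots 12,0 occupied -> index 1.
Insert 402: h=12, slots 12,0,1 occupied -> index 2.
Insert 763: h=9, slot 9 empty -> index 9.
Table: [324, 298, 402, ., ., ., ., ., ., 763, ., ., 103]
Lookup 298: h=12, probe 12,0,1 → found at 1.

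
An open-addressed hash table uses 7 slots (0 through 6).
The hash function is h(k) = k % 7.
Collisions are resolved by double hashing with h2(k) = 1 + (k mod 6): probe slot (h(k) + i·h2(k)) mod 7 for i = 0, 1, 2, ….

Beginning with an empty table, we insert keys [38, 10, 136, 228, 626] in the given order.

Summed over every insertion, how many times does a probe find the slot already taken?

38: h=3 -> slot 3
10: h=3, h2=5, probe 3,1 -> slot 1
136: h=3, h2=5, probe 3,1,6 -> slot 6
228: h=4 -> slot 4
626: h=3, h2=3, probe 3,6,2 -> slot 2
Table: [-, 10, 626, 38, 228, -, 136]

5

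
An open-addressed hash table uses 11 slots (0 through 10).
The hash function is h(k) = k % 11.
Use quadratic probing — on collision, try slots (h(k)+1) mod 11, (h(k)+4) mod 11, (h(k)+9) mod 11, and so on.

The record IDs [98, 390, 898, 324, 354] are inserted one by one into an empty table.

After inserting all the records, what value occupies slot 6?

324

98 hashes to 10; slot 10 is free -> place at 10.
390 hashes to 5; slot 5 is free -> place at 5.
898 hashes to 7; slot 7 is free -> place at 7.
324 hashes to 5; 5 taken -> place at 6.
354 hashes to 2; slot 2 is free -> place at 2.
Table: [_, _, 354, _, _, 390, 324, 898, _, _, 98]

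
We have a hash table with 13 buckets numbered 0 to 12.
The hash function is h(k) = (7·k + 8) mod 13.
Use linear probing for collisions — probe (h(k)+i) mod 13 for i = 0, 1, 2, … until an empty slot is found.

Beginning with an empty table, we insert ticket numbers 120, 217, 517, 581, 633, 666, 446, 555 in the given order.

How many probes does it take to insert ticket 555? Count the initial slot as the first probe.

4

Insert 120: h=3, slot 3 empty => index 3.
Insert 217: h=6, slot 6 empty => index 6.
Insert 517: h=0, slot 0 empty => index 0.
Insert 581: h=6, slot 6 occupied => index 7.
Insert 633: h=6, slots 6,7 occupied => index 8.
Insert 666: h=3, slot 3 occupied => index 4.
Insert 446: h=10, slot 10 empty => index 10.
Insert 555: h=6, slots 6,7,8 occupied => index 9.
Table: [517, -, -, 120, 666, -, 217, 581, 633, 555, 446, -, -]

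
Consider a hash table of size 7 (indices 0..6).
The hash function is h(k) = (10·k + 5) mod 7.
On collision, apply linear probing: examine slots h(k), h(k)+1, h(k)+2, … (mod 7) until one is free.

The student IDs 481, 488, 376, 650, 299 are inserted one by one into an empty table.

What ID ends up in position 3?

481: h=6 → slot 6
488: h=6, probe 6,0 → slot 0
376: h=6, probe 6,0,1 → slot 1
650: h=2 → slot 2
299: h=6, probe 6,0,1,2,3 → slot 3
Table: [488, 376, 650, 299, _, _, 481]

299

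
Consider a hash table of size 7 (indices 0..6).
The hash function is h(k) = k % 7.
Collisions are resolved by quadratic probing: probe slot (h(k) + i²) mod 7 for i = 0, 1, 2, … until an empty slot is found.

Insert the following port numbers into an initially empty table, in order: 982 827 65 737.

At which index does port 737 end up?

Insert 982: h=2, slot 2 empty -> index 2.
Insert 827: h=1, slot 1 empty -> index 1.
Insert 65: h=2, slot 2 occupied -> index 3.
Insert 737: h=2, slots 2,3 occupied -> index 6.
Table: [-, 827, 982, 65, -, -, 737]

6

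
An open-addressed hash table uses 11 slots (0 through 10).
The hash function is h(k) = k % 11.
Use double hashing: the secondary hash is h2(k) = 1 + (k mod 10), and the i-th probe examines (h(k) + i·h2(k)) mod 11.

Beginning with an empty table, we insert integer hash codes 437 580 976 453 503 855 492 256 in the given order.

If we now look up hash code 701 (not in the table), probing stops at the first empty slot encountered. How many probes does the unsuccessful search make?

437 hashes to 8; slot 8 is free → place at 8.
580 hashes to 8, h2=1; 8 taken → place at 9.
976 hashes to 8, h2=7; 8 taken → place at 4.
453 hashes to 2; slot 2 is free → place at 2.
503 hashes to 8, h2=4; 8 taken → place at 1.
855 hashes to 8, h2=6; 8 taken → place at 3.
492 hashes to 8, h2=3; 8 taken → place at 0.
256 hashes to 3, h2=7; 3 taken → place at 10.
Table: [492, 503, 453, 855, 976, -, -, -, 437, 580, 256]
Lookup 701: h=8, h2=2, probe 8,10,1,3,5 → slot 5 empty, not found.

5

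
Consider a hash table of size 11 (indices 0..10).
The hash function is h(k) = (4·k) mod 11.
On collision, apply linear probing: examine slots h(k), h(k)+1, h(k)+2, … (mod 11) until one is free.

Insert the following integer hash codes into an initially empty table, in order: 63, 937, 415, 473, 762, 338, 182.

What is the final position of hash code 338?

3

63 hashes to 10; slot 10 is free → place at 10.
937 hashes to 8; slot 8 is free → place at 8.
415 hashes to 10; 10 taken → place at 0.
473 hashes to 0; 0 taken → place at 1.
762 hashes to 1; 1 taken → place at 2.
338 hashes to 10; 10,0,1,2 taken → place at 3.
182 hashes to 2; 2,3 taken → place at 4.
Table: [415, 473, 762, 338, 182, -, -, -, 937, -, 63]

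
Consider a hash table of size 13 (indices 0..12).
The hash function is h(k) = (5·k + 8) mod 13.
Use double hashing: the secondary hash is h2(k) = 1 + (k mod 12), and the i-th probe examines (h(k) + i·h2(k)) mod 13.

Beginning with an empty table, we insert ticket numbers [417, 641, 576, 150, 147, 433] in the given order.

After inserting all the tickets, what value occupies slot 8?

417: h=0 -> slot 0
641: h=2 -> slot 2
576: h=2, h2=1, probe 2,3 -> slot 3
150: h=4 -> slot 4
147: h=2, h2=4, probe 2,6 -> slot 6
433: h=2, h2=2, probe 2,4,6,8 -> slot 8
Table: [417, ., 641, 576, 150, ., 147, ., 433, ., ., ., .]

433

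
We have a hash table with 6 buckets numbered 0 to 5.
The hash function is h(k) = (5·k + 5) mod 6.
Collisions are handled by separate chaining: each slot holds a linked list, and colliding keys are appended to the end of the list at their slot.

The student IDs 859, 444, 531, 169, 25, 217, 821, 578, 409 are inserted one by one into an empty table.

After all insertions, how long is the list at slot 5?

1

859 -> bucket 4
444 -> bucket 5
531 -> bucket 2
169 -> bucket 4 (collision)
25 -> bucket 4 (collision)
217 -> bucket 4 (collision)
821 -> bucket 0
578 -> bucket 3
409 -> bucket 4 (collision)
Final buckets:
0: 821
1: —
2: 531
3: 578
4: 859 -> 169 -> 25 -> 217 -> 409
5: 444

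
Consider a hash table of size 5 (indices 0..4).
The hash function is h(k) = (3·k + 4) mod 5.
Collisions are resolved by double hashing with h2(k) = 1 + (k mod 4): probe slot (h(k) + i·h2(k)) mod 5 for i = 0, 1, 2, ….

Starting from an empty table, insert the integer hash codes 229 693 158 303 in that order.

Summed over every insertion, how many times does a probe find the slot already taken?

3

229: h=1 → slot 1
693: h=3 → slot 3
158: h=3, h2=3, probe 3,1,4 → slot 4
303: h=3, h2=4, probe 3,2 → slot 2
Table: [-, 229, 303, 693, 158]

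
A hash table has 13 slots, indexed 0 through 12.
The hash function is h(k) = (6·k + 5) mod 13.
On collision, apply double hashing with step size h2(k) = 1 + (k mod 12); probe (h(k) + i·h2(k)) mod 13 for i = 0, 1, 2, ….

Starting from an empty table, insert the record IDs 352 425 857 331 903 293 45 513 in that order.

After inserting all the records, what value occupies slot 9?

45

352: h=11 => slot 11
425: h=7 => slot 7
857: h=12 => slot 12
331: h=2 => slot 2
903: h=2, h2=4, probe 2,6 => slot 6
293: h=8 => slot 8
45: h=2, h2=10, probe 2,12,9 => slot 9
513: h=2, h2=10, probe 2,12,9,6,3 => slot 3
Table: [—, —, 331, 513, —, —, 903, 425, 293, 45, —, 352, 857]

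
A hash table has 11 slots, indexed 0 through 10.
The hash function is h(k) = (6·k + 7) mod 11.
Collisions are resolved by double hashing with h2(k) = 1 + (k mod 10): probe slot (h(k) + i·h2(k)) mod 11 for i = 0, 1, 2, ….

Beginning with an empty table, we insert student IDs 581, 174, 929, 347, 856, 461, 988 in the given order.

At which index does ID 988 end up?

9

581: h=6 → slot 6
174: h=6, h2=5, probe 6,0 → slot 0
929: h=4 → slot 4
347: h=10 → slot 10
856: h=6, h2=7, probe 6,2 → slot 2
461: h=1 → slot 1
988: h=6, h2=9, probe 6,4,2,0,9 → slot 9
Table: [174, 461, 856, ∅, 929, ∅, 581, ∅, ∅, 988, 347]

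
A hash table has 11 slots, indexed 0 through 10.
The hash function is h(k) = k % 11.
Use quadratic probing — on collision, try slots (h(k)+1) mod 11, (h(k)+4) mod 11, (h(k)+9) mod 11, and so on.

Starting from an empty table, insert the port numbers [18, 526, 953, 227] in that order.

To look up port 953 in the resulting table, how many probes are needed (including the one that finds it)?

2

18 hashes to 7; slot 7 is free -> place at 7.
526 hashes to 9; slot 9 is free -> place at 9.
953 hashes to 7; 7 taken -> place at 8.
227 hashes to 7; 7,8 taken -> place at 0.
Table: [227, -, -, -, -, -, -, 18, 953, 526, -]
Lookup 953: h=7, probe 7,8 → found at 8.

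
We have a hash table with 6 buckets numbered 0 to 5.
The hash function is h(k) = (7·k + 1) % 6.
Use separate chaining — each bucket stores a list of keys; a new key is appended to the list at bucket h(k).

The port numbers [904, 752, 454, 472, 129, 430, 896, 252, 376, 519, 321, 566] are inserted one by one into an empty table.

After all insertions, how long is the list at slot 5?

5

Insert 904: h=5, bucket 5 empty -> new chain.
Insert 752: h=3, bucket 3 empty -> new chain.
Insert 454: h=5, bucket 5 nonempty -> append to chain.
Insert 472: h=5, bucket 5 nonempty -> append to chain.
Insert 129: h=4, bucket 4 empty -> new chain.
Insert 430: h=5, bucket 5 nonempty -> append to chain.
Insert 896: h=3, bucket 3 nonempty -> append to chain.
Insert 252: h=1, bucket 1 empty -> new chain.
Insert 376: h=5, bucket 5 nonempty -> append to chain.
Insert 519: h=4, bucket 4 nonempty -> append to chain.
Insert 321: h=4, bucket 4 nonempty -> append to chain.
Insert 566: h=3, bucket 3 nonempty -> append to chain.
Final buckets:
0: ∅
1: 252
2: ∅
3: 752 -> 896 -> 566
4: 129 -> 519 -> 321
5: 904 -> 454 -> 472 -> 430 -> 376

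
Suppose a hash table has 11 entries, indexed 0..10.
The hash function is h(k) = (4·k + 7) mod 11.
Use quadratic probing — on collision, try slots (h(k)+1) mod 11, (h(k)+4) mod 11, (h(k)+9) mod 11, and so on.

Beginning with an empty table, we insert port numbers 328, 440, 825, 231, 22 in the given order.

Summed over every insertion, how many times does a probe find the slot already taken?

6

Insert 328: h=10, slot 10 empty → index 10.
Insert 440: h=7, slot 7 empty → index 7.
Insert 825: h=7, slot 7 occupied → index 8.
Insert 231: h=7, slots 7,8 occupied → index 0.
Insert 22: h=7, slots 7,8,0 occupied → index 5.
Table: [231, ∅, ∅, ∅, ∅, 22, ∅, 440, 825, ∅, 328]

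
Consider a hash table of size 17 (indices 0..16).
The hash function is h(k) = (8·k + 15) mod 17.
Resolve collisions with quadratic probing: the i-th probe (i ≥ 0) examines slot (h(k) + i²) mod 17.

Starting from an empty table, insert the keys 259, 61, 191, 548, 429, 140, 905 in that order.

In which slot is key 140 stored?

12

259 hashes to 13; slot 13 is free -> place at 13.
61 hashes to 10; slot 10 is free -> place at 10.
191 hashes to 13; 13 taken -> place at 14.
548 hashes to 13; 13,14 taken -> place at 0.
429 hashes to 13; 13,14,0 taken -> place at 5.
140 hashes to 13; 13,14,0,5 taken -> place at 12.
905 hashes to 13; 13,14,0,5,12 taken -> place at 4.
Table: [548, -, -, -, 905, 429, -, -, -, -, 61, -, 140, 259, 191, -, -]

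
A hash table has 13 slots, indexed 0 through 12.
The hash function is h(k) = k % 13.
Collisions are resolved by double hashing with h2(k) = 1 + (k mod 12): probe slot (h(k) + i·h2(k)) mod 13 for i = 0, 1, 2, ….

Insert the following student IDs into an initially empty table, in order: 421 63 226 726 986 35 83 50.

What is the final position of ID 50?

7

421 hashes to 5; slot 5 is free -> place at 5.
63 hashes to 11; slot 11 is free -> place at 11.
226 hashes to 5, h2=11; 5 taken -> place at 3.
726 hashes to 11, h2=7; 11,5 taken -> place at 12.
986 hashes to 11, h2=3; 11 taken -> place at 1.
35 hashes to 9; slot 9 is free -> place at 9.
83 hashes to 5, h2=12; 5 taken -> place at 4.
50 hashes to 11, h2=3; 11,1,4 taken -> place at 7.
Table: [-, 986, -, 226, 83, 421, -, 50, -, 35, -, 63, 726]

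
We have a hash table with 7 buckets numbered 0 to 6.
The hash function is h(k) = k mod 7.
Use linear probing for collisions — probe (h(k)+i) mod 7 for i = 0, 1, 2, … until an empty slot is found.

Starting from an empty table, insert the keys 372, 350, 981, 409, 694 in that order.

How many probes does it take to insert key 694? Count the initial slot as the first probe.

4

Insert 372: h=1, slot 1 empty → index 1.
Insert 350: h=0, slot 0 empty → index 0.
Insert 981: h=1, slot 1 occupied → index 2.
Insert 409: h=3, slot 3 empty → index 3.
Insert 694: h=1, slots 1,2,3 occupied → index 4.
Table: [350, 372, 981, 409, 694, ., .]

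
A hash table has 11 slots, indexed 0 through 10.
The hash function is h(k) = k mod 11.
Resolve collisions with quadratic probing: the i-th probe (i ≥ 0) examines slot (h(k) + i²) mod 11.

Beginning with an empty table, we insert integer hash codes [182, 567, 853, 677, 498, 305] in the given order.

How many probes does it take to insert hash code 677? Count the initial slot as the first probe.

4

182 hashes to 6; slot 6 is free -> place at 6.
567 hashes to 6; 6 taken -> place at 7.
853 hashes to 6; 6,7 taken -> place at 10.
677 hashes to 6; 6,7,10 taken -> place at 4.
498 hashes to 3; slot 3 is free -> place at 3.
305 hashes to 8; slot 8 is free -> place at 8.
Table: [∅, ∅, ∅, 498, 677, ∅, 182, 567, 305, ∅, 853]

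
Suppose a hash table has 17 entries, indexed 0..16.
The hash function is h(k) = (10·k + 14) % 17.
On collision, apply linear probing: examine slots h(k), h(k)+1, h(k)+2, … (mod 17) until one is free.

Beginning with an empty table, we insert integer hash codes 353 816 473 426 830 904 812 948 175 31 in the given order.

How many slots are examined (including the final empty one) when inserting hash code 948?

4

353 hashes to 8; slot 8 is free → place at 8.
816 hashes to 14; slot 14 is free → place at 14.
473 hashes to 1; slot 1 is free → place at 1.
426 hashes to 7; slot 7 is free → place at 7.
830 hashes to 1; 1 taken → place at 2.
904 hashes to 10; slot 10 is free → place at 10.
812 hashes to 8; 8 taken → place at 9.
948 hashes to 8; 8,9,10 taken → place at 11.
175 hashes to 13; slot 13 is free → place at 13.
31 hashes to 1; 1,2 taken → place at 3.
Table: [-, 473, 830, 31, -, -, -, 426, 353, 812, 904, 948, -, 175, 816, -, -]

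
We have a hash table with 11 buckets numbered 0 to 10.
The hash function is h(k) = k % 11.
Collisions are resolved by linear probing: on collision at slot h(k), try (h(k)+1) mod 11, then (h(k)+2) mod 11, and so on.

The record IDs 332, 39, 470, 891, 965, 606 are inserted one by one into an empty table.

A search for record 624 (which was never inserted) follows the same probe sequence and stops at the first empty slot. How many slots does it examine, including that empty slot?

3

Insert 332: h=2, slot 2 empty -> index 2.
Insert 39: h=6, slot 6 empty -> index 6.
Insert 470: h=8, slot 8 empty -> index 8.
Insert 891: h=0, slot 0 empty -> index 0.
Insert 965: h=8, slot 8 occupied -> index 9.
Insert 606: h=1, slot 1 empty -> index 1.
Table: [891, 606, 332, ., ., ., 39, ., 470, 965, .]
Lookup 624: h=8, probe 8,9,10 → slot 10 empty, not found.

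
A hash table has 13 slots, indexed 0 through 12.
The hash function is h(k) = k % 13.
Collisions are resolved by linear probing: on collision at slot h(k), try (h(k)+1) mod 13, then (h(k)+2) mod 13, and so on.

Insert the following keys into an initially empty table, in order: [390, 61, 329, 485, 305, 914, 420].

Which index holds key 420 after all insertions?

390 hashes to 0; slot 0 is free => place at 0.
61 hashes to 9; slot 9 is free => place at 9.
329 hashes to 4; slot 4 is free => place at 4.
485 hashes to 4; 4 taken => place at 5.
305 hashes to 6; slot 6 is free => place at 6.
914 hashes to 4; 4,5,6 taken => place at 7.
420 hashes to 4; 4,5,6,7 taken => place at 8.
Table: [390, _, _, _, 329, 485, 305, 914, 420, 61, _, _, _]

8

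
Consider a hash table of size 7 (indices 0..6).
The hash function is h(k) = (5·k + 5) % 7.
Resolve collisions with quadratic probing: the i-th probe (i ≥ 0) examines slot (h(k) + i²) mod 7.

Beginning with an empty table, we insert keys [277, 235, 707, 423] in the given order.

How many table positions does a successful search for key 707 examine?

2

Insert 277: h=4, slot 4 empty → index 4.
Insert 235: h=4, slot 4 occupied → index 5.
Insert 707: h=5, slot 5 occupied → index 6.
Insert 423: h=6, slot 6 occupied → index 0.
Table: [423, -, -, -, 277, 235, 707]
Lookup 707: h=5, probe 5,6 → found at 6.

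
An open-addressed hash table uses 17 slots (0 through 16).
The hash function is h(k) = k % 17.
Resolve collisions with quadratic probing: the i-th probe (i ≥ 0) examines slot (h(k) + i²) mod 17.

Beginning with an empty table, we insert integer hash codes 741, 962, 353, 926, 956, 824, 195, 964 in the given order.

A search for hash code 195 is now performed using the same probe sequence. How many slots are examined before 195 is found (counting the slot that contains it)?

3

741: h=10 => slot 10
962: h=10, probe 10,11 => slot 11
353: h=13 => slot 13
926: h=8 => slot 8
956: h=4 => slot 4
824: h=8, probe 8,9 => slot 9
195: h=8, probe 8,9,12 => slot 12
964: h=12, probe 12,13,16 => slot 16
Table: [., ., ., ., 956, ., ., ., 926, 824, 741, 962, 195, 353, ., ., 964]
Lookup 195: h=8, probe 8,9,12 → found at 12.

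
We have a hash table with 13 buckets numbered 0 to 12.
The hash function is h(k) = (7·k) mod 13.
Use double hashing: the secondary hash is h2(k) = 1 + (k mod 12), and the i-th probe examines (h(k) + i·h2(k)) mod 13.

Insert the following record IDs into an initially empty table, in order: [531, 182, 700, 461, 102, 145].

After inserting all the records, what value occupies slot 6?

102

Insert 531: h=12, slot 12 empty -> index 12.
Insert 182: h=0, slot 0 empty -> index 0.
Insert 700: h=12, h2=5, slot 12 occupied -> index 4.
Insert 461: h=3, slot 3 empty -> index 3.
Insert 102: h=12, h2=7, slot 12 occupied -> index 6.
Insert 145: h=1, slot 1 empty -> index 1.
Table: [182, 145, ∅, 461, 700, ∅, 102, ∅, ∅, ∅, ∅, ∅, 531]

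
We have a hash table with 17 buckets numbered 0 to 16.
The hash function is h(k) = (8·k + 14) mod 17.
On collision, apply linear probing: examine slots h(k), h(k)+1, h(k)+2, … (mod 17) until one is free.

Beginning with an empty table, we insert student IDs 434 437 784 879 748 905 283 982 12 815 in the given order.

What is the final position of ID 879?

9

Insert 434: h=1, slot 1 empty => index 1.
Insert 437: h=8, slot 8 empty => index 8.
Insert 784: h=13, slot 13 empty => index 13.
Insert 879: h=8, slot 8 occupied => index 9.
Insert 748: h=14, slot 14 empty => index 14.
Insert 905: h=12, slot 12 empty => index 12.
Insert 283: h=0, slot 0 empty => index 0.
Insert 982: h=16, slot 16 empty => index 16.
Insert 12: h=8, slots 8,9 occupied => index 10.
Insert 815: h=6, slot 6 empty => index 6.
Table: [283, 434, ., ., ., ., 815, ., 437, 879, 12, ., 905, 784, 748, ., 982]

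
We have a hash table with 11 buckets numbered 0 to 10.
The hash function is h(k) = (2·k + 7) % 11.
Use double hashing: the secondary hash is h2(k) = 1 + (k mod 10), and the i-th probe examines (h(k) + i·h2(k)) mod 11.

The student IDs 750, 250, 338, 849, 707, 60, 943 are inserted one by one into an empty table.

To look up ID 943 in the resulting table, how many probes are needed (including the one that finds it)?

750 hashes to 0; slot 0 is free → place at 0.
250 hashes to 1; slot 1 is free → place at 1.
338 hashes to 1, h2=9; 1 taken → place at 10.
849 hashes to 0, h2=10; 0,10 taken → place at 9.
707 hashes to 2; slot 2 is free → place at 2.
60 hashes to 6; slot 6 is free → place at 6.
943 hashes to 1, h2=4; 1 taken → place at 5.
Table: [750, 250, 707, -, -, 943, 60, -, -, 849, 338]
Lookup 943: h=1, h2=4, probe 1,5 → found at 5.

2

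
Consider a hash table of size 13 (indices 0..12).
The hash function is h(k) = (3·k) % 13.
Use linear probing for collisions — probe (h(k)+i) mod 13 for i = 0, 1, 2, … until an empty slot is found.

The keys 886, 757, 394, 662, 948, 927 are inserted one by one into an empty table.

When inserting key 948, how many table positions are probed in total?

Insert 886: h=6, slot 6 empty -> index 6.
Insert 757: h=9, slot 9 empty -> index 9.
Insert 394: h=12, slot 12 empty -> index 12.
Insert 662: h=10, slot 10 empty -> index 10.
Insert 948: h=10, slot 10 occupied -> index 11.
Insert 927: h=12, slot 12 occupied -> index 0.
Table: [927, —, —, —, —, —, 886, —, —, 757, 662, 948, 394]

2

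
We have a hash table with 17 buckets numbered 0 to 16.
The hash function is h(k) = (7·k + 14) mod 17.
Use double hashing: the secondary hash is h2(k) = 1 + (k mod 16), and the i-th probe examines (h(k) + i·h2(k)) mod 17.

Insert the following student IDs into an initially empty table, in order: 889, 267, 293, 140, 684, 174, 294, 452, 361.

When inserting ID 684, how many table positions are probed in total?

3

889: h=15 -> slot 15
267: h=13 -> slot 13
293: h=8 -> slot 8
140: h=8, h2=13, probe 8,4 -> slot 4
684: h=8, h2=13, probe 8,4,0 -> slot 0
174: h=8, h2=15, probe 8,6 -> slot 6
294: h=15, h2=7, probe 15,5 -> slot 5
452: h=16 -> slot 16
361: h=8, h2=10, probe 8,1 -> slot 1
Table: [684, 361, ∅, ∅, 140, 294, 174, ∅, 293, ∅, ∅, ∅, ∅, 267, ∅, 889, 452]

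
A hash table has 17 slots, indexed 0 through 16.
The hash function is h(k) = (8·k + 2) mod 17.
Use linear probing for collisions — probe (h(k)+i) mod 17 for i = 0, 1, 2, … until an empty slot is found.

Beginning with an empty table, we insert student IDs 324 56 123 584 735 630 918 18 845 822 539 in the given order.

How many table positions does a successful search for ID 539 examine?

324 hashes to 10; slot 10 is free -> place at 10.
56 hashes to 8; slot 8 is free -> place at 8.
123 hashes to 0; slot 0 is free -> place at 0.
584 hashes to 16; slot 16 is free -> place at 16.
735 hashes to 0; 0 taken -> place at 1.
630 hashes to 10; 10 taken -> place at 11.
918 hashes to 2; slot 2 is free -> place at 2.
18 hashes to 10; 10,11 taken -> place at 12.
845 hashes to 13; slot 13 is free -> place at 13.
822 hashes to 16; 16,0,1,2 taken -> place at 3.
539 hashes to 13; 13 taken -> place at 14.
Table: [123, 735, 918, 822, _, _, _, _, 56, _, 324, 630, 18, 845, 539, _, 584]
Lookup 539: h=13, probe 13,14 → found at 14.

2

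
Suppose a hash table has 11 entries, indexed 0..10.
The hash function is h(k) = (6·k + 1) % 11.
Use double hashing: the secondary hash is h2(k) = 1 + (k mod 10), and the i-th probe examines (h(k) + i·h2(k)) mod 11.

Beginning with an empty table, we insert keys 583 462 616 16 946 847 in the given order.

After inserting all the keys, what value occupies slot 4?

583 hashes to 1; slot 1 is free => place at 1.
462 hashes to 1, h2=3; 1 taken => place at 4.
616 hashes to 1, h2=7; 1 taken => place at 8.
16 hashes to 9; slot 9 is free => place at 9.
946 hashes to 1, h2=7; 1,8,4 taken => place at 0.
847 hashes to 1, h2=8; 1,9 taken => place at 6.
Table: [946, 583, _, _, 462, _, 847, _, 616, 16, _]

462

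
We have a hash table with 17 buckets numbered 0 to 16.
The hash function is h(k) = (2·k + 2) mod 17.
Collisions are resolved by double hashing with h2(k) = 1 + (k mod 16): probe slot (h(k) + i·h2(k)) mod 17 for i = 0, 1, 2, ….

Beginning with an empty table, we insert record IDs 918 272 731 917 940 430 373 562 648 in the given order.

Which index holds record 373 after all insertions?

6

918 hashes to 2; slot 2 is free → place at 2.
272 hashes to 2, h2=1; 2 taken → place at 3.
731 hashes to 2, h2=12; 2 taken → place at 14.
917 hashes to 0; slot 0 is free → place at 0.
940 hashes to 12; slot 12 is free → place at 12.
430 hashes to 12, h2=15; 12 taken → place at 10.
373 hashes to 0, h2=6; 0 taken → place at 6.
562 hashes to 4; slot 4 is free → place at 4.
648 hashes to 6, h2=9; 6 taken → place at 15.
Table: [917, _, 918, 272, 562, _, 373, _, _, _, 430, _, 940, _, 731, 648, _]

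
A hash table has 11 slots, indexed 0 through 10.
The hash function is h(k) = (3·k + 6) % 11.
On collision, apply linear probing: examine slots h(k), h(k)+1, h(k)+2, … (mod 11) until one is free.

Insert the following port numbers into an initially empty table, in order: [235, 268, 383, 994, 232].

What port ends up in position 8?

Insert 235: h=7, slot 7 empty -> index 7.
Insert 268: h=7, slot 7 occupied -> index 8.
Insert 383: h=0, slot 0 empty -> index 0.
Insert 994: h=7, slots 7,8 occupied -> index 9.
Insert 232: h=9, slot 9 occupied -> index 10.
Table: [383, _, _, _, _, _, _, 235, 268, 994, 232]

268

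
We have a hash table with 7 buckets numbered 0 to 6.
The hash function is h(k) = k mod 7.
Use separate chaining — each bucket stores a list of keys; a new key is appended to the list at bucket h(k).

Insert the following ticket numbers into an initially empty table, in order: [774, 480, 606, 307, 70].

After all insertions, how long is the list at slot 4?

Insert 774: h=4, bucket 4 empty -> new chain.
Insert 480: h=4, bucket 4 nonempty -> append to chain.
Insert 606: h=4, bucket 4 nonempty -> append to chain.
Insert 307: h=6, bucket 6 empty -> new chain.
Insert 70: h=0, bucket 0 empty -> new chain.
Final buckets:
0: 70
1: .
2: .
3: .
4: 774 -> 480 -> 606
5: .
6: 307

3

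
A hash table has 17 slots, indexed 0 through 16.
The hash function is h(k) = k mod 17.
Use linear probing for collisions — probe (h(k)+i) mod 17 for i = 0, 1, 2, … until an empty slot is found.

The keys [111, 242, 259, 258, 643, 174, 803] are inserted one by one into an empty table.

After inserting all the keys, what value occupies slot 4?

242

111: h=9 -> slot 9
242: h=4 -> slot 4
259: h=4, probe 4,5 -> slot 5
258: h=3 -> slot 3
643: h=14 -> slot 14
174: h=4, probe 4,5,6 -> slot 6
803: h=4, probe 4,5,6,7 -> slot 7
Table: [∅, ∅, ∅, 258, 242, 259, 174, 803, ∅, 111, ∅, ∅, ∅, ∅, 643, ∅, ∅]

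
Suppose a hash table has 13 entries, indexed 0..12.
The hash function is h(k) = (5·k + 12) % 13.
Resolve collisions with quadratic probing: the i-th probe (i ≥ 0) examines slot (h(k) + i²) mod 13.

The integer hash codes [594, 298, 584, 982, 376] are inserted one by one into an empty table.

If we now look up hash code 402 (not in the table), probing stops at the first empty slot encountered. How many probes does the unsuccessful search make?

4

594 hashes to 5; slot 5 is free => place at 5.
298 hashes to 7; slot 7 is free => place at 7.
584 hashes to 7; 7 taken => place at 8.
982 hashes to 8; 8 taken => place at 9.
376 hashes to 7; 7,8 taken => place at 11.
Table: [∅, ∅, ∅, ∅, ∅, 594, ∅, 298, 584, 982, ∅, 376, ∅]
Lookup 402: h=7, probe 7,8,11,3 → slot 3 empty, not found.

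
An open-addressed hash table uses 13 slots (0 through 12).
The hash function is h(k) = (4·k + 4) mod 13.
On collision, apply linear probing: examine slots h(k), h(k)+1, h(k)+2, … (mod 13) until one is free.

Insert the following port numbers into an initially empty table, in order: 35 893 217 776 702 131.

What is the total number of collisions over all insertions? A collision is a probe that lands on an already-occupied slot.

35 hashes to 1; slot 1 is free → place at 1.
893 hashes to 1; 1 taken → place at 2.
217 hashes to 1; 1,2 taken → place at 3.
776 hashes to 1; 1,2,3 taken → place at 4.
702 hashes to 4; 4 taken → place at 5.
131 hashes to 8; slot 8 is free → place at 8.
Table: [-, 35, 893, 217, 776, 702, -, -, 131, -, -, -, -]

7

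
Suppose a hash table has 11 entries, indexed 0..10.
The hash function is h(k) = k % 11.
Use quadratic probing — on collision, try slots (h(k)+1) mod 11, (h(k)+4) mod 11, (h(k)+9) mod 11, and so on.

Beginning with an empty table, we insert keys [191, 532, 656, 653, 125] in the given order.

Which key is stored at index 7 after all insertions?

Insert 191: h=4, slot 4 empty => index 4.
Insert 532: h=4, slot 4 occupied => index 5.
Insert 656: h=7, slot 7 empty => index 7.
Insert 653: h=4, slots 4,5 occupied => index 8.
Insert 125: h=4, slots 4,5,8 occupied => index 2.
Table: [., ., 125, ., 191, 532, ., 656, 653, ., .]

656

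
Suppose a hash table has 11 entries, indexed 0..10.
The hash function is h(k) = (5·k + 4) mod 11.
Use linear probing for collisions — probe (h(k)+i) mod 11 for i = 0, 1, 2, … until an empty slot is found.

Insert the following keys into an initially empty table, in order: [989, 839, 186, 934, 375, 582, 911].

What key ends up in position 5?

989: h=10 → slot 10
839: h=8 → slot 8
186: h=10, probe 10,0 → slot 0
934: h=10, probe 10,0,1 → slot 1
375: h=9 → slot 9
582: h=10, probe 10,0,1,2 → slot 2
911: h=5 → slot 5
Table: [186, 934, 582, _, _, 911, _, _, 839, 375, 989]

911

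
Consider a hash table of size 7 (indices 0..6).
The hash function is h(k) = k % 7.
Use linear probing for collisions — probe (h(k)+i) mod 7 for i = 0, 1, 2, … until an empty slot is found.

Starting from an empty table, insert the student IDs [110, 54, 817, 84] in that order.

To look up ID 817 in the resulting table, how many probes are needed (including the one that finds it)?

3

110: h=5 => slot 5
54: h=5, probe 5,6 => slot 6
817: h=5, probe 5,6,0 => slot 0
84: h=0, probe 0,1 => slot 1
Table: [817, 84, —, —, —, 110, 54]
Lookup 817: h=5, probe 5,6,0 → found at 0.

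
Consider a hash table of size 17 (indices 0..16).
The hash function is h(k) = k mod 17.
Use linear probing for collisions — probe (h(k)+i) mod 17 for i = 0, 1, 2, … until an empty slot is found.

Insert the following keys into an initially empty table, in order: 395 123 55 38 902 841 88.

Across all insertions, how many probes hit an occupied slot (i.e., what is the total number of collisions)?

395 hashes to 4; slot 4 is free -> place at 4.
123 hashes to 4; 4 taken -> place at 5.
55 hashes to 4; 4,5 taken -> place at 6.
38 hashes to 4; 4,5,6 taken -> place at 7.
902 hashes to 1; slot 1 is free -> place at 1.
841 hashes to 8; slot 8 is free -> place at 8.
88 hashes to 3; slot 3 is free -> place at 3.
Table: [-, 902, -, 88, 395, 123, 55, 38, 841, -, -, -, -, -, -, -, -]

6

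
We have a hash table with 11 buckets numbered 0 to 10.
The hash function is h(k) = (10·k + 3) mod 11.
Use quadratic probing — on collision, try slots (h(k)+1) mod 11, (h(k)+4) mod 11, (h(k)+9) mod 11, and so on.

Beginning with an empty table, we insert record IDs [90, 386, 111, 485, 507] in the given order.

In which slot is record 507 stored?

0

Insert 90: h=1, slot 1 empty → index 1.
Insert 386: h=2, slot 2 empty → index 2.
Insert 111: h=2, slot 2 occupied → index 3.
Insert 485: h=2, slots 2,3 occupied → index 6.
Insert 507: h=2, slots 2,3,6 occupied → index 0.
Table: [507, 90, 386, 111, ∅, ∅, 485, ∅, ∅, ∅, ∅]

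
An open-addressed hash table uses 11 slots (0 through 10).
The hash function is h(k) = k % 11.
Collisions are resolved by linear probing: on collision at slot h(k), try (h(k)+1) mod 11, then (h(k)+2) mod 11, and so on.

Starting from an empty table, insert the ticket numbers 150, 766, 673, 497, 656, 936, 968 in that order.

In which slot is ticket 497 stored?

150: h=7 → slot 7
766: h=7, probe 7,8 → slot 8
673: h=2 → slot 2
497: h=2, probe 2,3 → slot 3
656: h=7, probe 7,8,9 → slot 9
936: h=1 → slot 1
968: h=0 → slot 0
Table: [968, 936, 673, 497, ∅, ∅, ∅, 150, 766, 656, ∅]

3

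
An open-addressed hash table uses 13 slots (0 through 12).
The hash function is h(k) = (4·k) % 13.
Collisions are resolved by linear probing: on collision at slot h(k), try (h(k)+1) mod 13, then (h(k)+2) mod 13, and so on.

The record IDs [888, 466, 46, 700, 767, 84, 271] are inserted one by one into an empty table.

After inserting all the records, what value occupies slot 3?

Insert 888: h=3, slot 3 empty -> index 3.
Insert 466: h=5, slot 5 empty -> index 5.
Insert 46: h=2, slot 2 empty -> index 2.
Insert 700: h=5, slot 5 occupied -> index 6.
Insert 767: h=0, slot 0 empty -> index 0.
Insert 84: h=11, slot 11 empty -> index 11.
Insert 271: h=5, slots 5,6 occupied -> index 7.
Table: [767, _, 46, 888, _, 466, 700, 271, _, _, _, 84, _]

888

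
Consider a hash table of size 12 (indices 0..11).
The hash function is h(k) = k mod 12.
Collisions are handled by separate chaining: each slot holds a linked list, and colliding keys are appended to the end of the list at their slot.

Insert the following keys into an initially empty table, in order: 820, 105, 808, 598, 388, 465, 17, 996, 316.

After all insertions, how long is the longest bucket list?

4

Insert 820: h=4, bucket 4 empty → new chain.
Insert 105: h=9, bucket 9 empty → new chain.
Insert 808: h=4, bucket 4 nonempty → append to chain.
Insert 598: h=10, bucket 10 empty → new chain.
Insert 388: h=4, bucket 4 nonempty → append to chain.
Insert 465: h=9, bucket 9 nonempty → append to chain.
Insert 17: h=5, bucket 5 empty → new chain.
Insert 996: h=0, bucket 0 empty → new chain.
Insert 316: h=4, bucket 4 nonempty → append to chain.
Final buckets:
0: 996
1: —
2: —
3: —
4: 820 -> 808 -> 388 -> 316
5: 17
6: —
7: —
8: —
9: 105 -> 465
10: 598
11: —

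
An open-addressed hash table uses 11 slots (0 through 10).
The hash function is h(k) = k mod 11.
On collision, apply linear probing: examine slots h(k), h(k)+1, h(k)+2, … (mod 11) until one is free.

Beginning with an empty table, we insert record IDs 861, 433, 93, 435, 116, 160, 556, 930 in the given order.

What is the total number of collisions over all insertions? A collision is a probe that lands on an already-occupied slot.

861 hashes to 3; slot 3 is free => place at 3.
433 hashes to 4; slot 4 is free => place at 4.
93 hashes to 5; slot 5 is free => place at 5.
435 hashes to 6; slot 6 is free => place at 6.
116 hashes to 6; 6 taken => place at 7.
160 hashes to 6; 6,7 taken => place at 8.
556 hashes to 6; 6,7,8 taken => place at 9.
930 hashes to 6; 6,7,8,9 taken => place at 10.
Table: [—, —, —, 861, 433, 93, 435, 116, 160, 556, 930]

10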